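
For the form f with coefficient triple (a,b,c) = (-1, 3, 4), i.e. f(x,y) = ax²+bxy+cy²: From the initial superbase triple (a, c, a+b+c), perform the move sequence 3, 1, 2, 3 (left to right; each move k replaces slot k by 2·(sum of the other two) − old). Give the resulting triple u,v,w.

start (-1,4,6) = (f(1,0),f(0,1),f(1,1))
replace slot 3: 2·((-1)+4) − 6 = 0 → (-1,4,0)
replace slot 1: 2·(4+0) − (-1) = 9 → (9,4,0)
replace slot 2: 2·(9+0) − 4 = 14 → (9,14,0)
replace slot 3: 2·(9+14) − 0 = 46 → (9,14,46)

9,14,46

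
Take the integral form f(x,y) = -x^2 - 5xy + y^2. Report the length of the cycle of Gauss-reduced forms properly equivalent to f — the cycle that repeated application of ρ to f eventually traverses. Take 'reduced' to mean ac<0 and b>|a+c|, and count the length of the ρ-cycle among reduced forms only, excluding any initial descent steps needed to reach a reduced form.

D = 29, ⌊√D⌋ = 5
descent: ρ → (1,5,-1)  [lands on river]
river: ρ → (-1,5,1)
ρ-cycle length = 2 (tail of 1 descent step not counted)

2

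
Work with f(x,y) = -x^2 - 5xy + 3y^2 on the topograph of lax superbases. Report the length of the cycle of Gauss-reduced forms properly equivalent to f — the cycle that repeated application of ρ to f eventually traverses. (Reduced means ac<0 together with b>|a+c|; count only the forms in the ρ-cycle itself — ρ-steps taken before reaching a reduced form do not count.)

D = 37, ⌊√D⌋ = 6
descent: ρ → (3,5,-1)  [lands on river]
river: ρ → (-1,5,3)
river: ρ → (3,1,-3)
river: ρ → (-3,5,1)
river: ρ → (1,5,-3)
river: ρ → (-3,1,3)
ρ-cycle length = 6 (tail of 1 descent step not counted)

6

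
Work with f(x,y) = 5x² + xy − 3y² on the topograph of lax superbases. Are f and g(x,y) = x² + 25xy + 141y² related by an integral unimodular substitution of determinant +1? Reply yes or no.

D₁ = 61, D₂ = 61
river cycle of f (length 6): (-3, 5, 3), (3, 7, -1), (-1, 7, 3), (3, 5, -3), (-3, 7, 1), (1, 7, -3)
river cycle of g (length 6): (1, 7, -3), (-3, 5, 3), (3, 7, -1), (-1, 7, 3), (3, 5, -3), (-3, 7, 1)
cycles coincide ⇒ equivalent

yes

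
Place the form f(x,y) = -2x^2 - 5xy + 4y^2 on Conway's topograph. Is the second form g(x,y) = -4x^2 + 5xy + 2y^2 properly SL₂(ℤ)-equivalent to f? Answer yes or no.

D₁ = 57, D₂ = 57
river cycle of f (length 6): (4, 5, -2), (-2, 7, 1), (1, 7, -2), (-2, 5, 4), (4, 3, -3), (-3, 3, 4)
river cycle of g (length 6): (2, 7, -1), (-1, 7, 2), (2, 5, -4), (-4, 3, 3), (3, 3, -4), (-4, 5, 2)
cycles differ ⇒ inequivalent

no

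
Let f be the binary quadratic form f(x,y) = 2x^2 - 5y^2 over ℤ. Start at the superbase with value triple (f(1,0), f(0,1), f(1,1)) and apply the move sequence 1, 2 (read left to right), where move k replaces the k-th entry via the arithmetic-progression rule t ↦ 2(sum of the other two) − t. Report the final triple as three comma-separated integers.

start (2,-5,-3) = (f(1,0),f(0,1),f(1,1))
replace slot 1: 2·((-5)+(-3)) − 2 = -18 → (-18,-5,-3)
replace slot 2: 2·((-18)+(-3)) − (-5) = -37 → (-18,-37,-3)

-18,-37,-3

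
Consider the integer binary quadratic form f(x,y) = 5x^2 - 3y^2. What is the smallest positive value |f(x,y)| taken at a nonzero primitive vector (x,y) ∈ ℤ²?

descent: ρ → (-3,6,2)  [lands on river]
river: ρ → (2,6,-3)
closes: descent 1, river 2
min |a| on river = 2

2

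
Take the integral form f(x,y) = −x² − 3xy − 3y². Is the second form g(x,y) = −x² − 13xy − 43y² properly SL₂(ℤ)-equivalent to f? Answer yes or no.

D₁ = -3, D₂ = -3
f is negative-definite; reduce −f:
−f: translate: b→1 (≡3 mod 2), so (1,3,3)→(1,1,1)
−f: reduced (well bottom): (1,1,1) with a≤c, −a<b≤a
flip sign back: reduced form of f is (-1,-1,-1)
g is negative-definite; reduce −g:
−g: translate: b→1 (≡13 mod 2), so (1,13,43)→(1,1,1)
−g: reduced (well bottom): (1,1,1) with a≤c, −a<b≤a
flip sign back: reduced form of g is (-1,-1,-1)
reduced forms (-1, -1, -1) vs (-1, -1, -1) ⇒ equivalent

yes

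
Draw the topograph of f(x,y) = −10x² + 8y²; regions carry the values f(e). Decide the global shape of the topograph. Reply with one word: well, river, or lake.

D = b²−4ac = 0² − 4·(-10)·8 = 320
D > 0 non-square ⇒ indefinite ⇒ periodic river

river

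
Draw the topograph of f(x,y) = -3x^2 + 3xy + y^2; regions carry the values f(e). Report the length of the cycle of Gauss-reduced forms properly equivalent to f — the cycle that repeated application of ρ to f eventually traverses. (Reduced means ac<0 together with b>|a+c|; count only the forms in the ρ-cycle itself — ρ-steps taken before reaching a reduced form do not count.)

D = 21, ⌊√D⌋ = 4
river: ρ → (1,3,-3)
river: ρ → (-3,3,1)
ρ-cycle length = 2 (tail of 0 descent steps not counted)

2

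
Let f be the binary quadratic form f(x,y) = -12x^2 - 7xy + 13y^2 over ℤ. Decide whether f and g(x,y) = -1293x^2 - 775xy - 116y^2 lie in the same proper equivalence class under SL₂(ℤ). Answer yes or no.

D₁ = 673, D₂ = 673
river cycle of f (length 58): (13, 7, -12), (-12, 17, 8), (8, 15, -14), (-14, 13, 9), (9, 23, -4), (-4, 25, 3), (3, 23, -12), (-12, 25, 1), (1, 25, -12), (-12, 23, 3), … (48 more)
river cycle of g (length 58): (-12, 17, 8), (8, 15, -14), (-14, 13, 9), (9, 23, -4), (-4, 25, 3), (3, 23, -12), (-12, 25, 1), (1, 25, -12), (-12, 23, 3), (3, 25, -4), … (48 more)
cycles coincide ⇒ equivalent

yes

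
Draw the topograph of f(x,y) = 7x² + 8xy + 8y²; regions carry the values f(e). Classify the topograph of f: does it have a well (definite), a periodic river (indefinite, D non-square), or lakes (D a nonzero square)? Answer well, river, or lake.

D = b²−4ac = 8² − 4·7·8 = -160
D < 0 ⇒ definite ⇒ every region one sign ⇒ single well

well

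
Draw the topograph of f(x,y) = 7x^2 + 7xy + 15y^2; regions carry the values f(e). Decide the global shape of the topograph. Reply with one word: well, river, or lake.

D = b²−4ac = 7² − 4·7·15 = -371
D < 0 ⇒ definite ⇒ every region one sign ⇒ single well

well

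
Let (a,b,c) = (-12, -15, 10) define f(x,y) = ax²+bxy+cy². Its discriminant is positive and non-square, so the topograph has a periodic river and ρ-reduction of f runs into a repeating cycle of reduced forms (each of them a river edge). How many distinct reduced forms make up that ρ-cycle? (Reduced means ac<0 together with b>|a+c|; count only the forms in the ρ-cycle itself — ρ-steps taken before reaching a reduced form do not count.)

D = 705, ⌊√D⌋ = 26
descent: ρ → (10,15,-12)  [lands on river]
river: ρ → (-12,9,13)
river: ρ → (13,17,-8)
river: ρ → (-8,15,15)
river: ρ → (15,15,-8)
river: ρ → (-8,17,13)
river: ρ → (13,9,-12)
river: ρ → (-12,15,10)
river: ρ → (10,25,-2)
river: ρ → (-2,23,22)
river: ρ → (22,21,-3)
river: ρ → (-3,21,22)
river: ρ → (22,23,-2)
river: ρ → (-2,25,10)
ρ-cycle length = 14 (tail of 1 descent step not counted)

14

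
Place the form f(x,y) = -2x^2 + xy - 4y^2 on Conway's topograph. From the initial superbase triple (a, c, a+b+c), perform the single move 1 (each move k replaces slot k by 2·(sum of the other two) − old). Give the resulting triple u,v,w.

start (-2,-4,-5) = (f(1,0),f(0,1),f(1,1))
replace slot 1: 2·((-4)+(-5)) − (-2) = -16 → (-16,-4,-5)

-16,-4,-5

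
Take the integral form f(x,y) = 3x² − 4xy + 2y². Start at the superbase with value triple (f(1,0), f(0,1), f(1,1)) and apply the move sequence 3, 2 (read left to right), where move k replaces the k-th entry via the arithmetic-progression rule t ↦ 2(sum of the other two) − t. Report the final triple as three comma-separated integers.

start (3,2,1) = (f(1,0),f(0,1),f(1,1))
replace slot 3: 2·(3+2) − 1 = 9 → (3,2,9)
replace slot 2: 2·(3+9) − 2 = 22 → (3,22,9)

3,22,9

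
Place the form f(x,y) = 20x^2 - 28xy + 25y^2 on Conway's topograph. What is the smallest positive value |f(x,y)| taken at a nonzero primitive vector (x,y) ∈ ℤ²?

translate: b→12 (≡-28 mod 40), so (20,-28,25)→(20,12,17)
flip: (20,12,17)→(17,-12,20)
reduced (well bottom): (17,-12,20) with a≤c, −a<b≤a
well minimum = a = 17

17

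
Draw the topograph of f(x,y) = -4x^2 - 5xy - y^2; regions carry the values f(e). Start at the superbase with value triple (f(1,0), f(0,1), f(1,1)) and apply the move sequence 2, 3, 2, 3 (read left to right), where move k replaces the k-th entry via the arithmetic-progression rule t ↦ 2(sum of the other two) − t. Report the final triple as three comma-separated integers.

start (-4,-1,-10) = (f(1,0),f(0,1),f(1,1))
replace slot 2: 2·((-4)+(-10)) − (-1) = -27 → (-4,-27,-10)
replace slot 3: 2·((-4)+(-27)) − (-10) = -52 → (-4,-27,-52)
replace slot 2: 2·((-4)+(-52)) − (-27) = -85 → (-4,-85,-52)
replace slot 3: 2·((-4)+(-85)) − (-52) = -126 → (-4,-85,-126)

-4,-85,-126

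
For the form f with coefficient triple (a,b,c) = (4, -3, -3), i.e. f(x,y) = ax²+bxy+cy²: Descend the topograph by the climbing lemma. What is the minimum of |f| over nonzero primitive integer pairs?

descent: ρ → (-3,3,4)  [lands on river]
river: ρ → (4,5,-2)
river: ρ → (-2,7,1)
river: ρ → (1,7,-2)
river: ρ → (-2,5,4)
river: ρ → (4,3,-3)
closes: descent 1, river 6
min |a| on river = 1

1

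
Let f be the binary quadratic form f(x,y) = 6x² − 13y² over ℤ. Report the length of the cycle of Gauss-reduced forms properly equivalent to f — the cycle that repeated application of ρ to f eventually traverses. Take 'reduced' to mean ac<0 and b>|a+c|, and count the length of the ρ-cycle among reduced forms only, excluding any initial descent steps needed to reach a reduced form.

D = 312, ⌊√D⌋ = 17
descent: ρ → (-13,0,6)
descent: ρ → (6,12,-7)  [lands on river]
river: ρ → (-7,16,2)
river: ρ → (2,16,-7)
river: ρ → (-7,12,6)
ρ-cycle length = 4 (tail of 2 descent steps not counted)

4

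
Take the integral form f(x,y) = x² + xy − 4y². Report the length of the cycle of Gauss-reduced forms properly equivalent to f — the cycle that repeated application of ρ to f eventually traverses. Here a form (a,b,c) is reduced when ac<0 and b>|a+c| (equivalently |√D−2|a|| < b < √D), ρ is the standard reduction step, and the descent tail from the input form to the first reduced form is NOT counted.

D = 17, ⌊√D⌋ = 4
descent: ρ → (-4,-1,1)
descent: ρ → (1,3,-2)  [lands on river]
river: ρ → (-2,1,2)
river: ρ → (2,3,-1)
river: ρ → (-1,3,2)
river: ρ → (2,1,-2)
river: ρ → (-2,3,1)
ρ-cycle length = 6 (tail of 2 descent steps not counted)

6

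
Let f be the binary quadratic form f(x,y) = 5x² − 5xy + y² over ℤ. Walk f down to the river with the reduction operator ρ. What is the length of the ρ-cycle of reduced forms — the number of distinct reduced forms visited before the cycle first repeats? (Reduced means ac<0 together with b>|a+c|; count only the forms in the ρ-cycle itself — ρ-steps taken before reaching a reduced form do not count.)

D = 5, ⌊√D⌋ = 2
descent: ρ → (1,1,-1)  [lands on river]
river: ρ → (-1,1,1)
ρ-cycle length = 2 (tail of 1 descent step not counted)

2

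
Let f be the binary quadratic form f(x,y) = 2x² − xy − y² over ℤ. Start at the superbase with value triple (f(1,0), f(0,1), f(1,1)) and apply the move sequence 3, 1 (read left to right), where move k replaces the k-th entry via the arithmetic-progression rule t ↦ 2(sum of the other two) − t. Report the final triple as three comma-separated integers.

start (2,-1,0) = (f(1,0),f(0,1),f(1,1))
replace slot 3: 2·(2+(-1)) − 0 = 2 → (2,-1,2)
replace slot 1: 2·((-1)+2) − 2 = 0 → (0,-1,2)

0,-1,2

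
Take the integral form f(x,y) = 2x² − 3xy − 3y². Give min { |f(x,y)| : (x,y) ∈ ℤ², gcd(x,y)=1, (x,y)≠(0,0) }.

descent: ρ → (-3,3,2)  [lands on river]
river: ρ → (2,5,-1)
river: ρ → (-1,5,2)
river: ρ → (2,3,-3)
closes: descent 1, river 4
min |a| on river = 1

1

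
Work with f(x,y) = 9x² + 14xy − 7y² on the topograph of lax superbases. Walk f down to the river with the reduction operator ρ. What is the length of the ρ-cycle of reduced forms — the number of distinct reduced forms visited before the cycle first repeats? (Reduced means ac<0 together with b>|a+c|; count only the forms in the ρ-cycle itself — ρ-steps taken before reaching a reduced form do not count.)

D = 448, ⌊√D⌋ = 21
river: ρ → (-7,14,9)
river: ρ → (9,4,-12)
river: ρ → (-12,20,1)
river: ρ → (1,20,-12)
river: ρ → (-12,4,9)
river: ρ → (9,14,-7)
ρ-cycle length = 6 (tail of 0 descent steps not counted)

6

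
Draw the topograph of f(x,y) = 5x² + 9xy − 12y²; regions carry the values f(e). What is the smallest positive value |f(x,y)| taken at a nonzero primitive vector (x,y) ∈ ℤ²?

river: ρ → (-12,15,2)
river: ρ → (2,17,-4)
river: ρ → (-4,15,6)
river: ρ → (6,9,-10)
river: ρ → (-10,11,5)
river: ρ → (5,9,-12)
closes: descent 0, river 6
min |a| on river = 2

2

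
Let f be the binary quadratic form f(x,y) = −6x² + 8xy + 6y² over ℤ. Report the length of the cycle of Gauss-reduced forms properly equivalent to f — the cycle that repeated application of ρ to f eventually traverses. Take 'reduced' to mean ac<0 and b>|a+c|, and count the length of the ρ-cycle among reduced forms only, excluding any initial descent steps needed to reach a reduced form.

D = 208, ⌊√D⌋ = 14
river: ρ → (6,4,-8)
river: ρ → (-8,12,2)
river: ρ → (2,12,-8)
river: ρ → (-8,4,6)
river: ρ → (6,8,-6)
river: ρ → (-6,4,8)
river: ρ → (8,12,-2)
river: ρ → (-2,12,8)
river: ρ → (8,4,-6)
river: ρ → (-6,8,6)
ρ-cycle length = 10 (tail of 0 descent steps not counted)

10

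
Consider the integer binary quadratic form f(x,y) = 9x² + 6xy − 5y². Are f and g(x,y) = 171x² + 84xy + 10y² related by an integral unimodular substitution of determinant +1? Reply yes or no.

D₁ = 216, D₂ = 216
river cycle of f (length 6): (-5, 14, 1), (1, 14, -5), (-5, 6, 9), (9, 12, -2), (-2, 12, 9), (9, 6, -5)
river cycle of g (length 6): (-5, 14, 1), (1, 14, -5), (-5, 6, 9), (9, 12, -2), (-2, 12, 9), (9, 6, -5)
cycles coincide ⇒ equivalent

yes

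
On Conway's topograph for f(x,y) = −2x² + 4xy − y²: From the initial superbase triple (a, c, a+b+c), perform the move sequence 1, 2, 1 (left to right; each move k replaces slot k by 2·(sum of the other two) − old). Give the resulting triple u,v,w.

start (-2,-1,1) = (f(1,0),f(0,1),f(1,1))
replace slot 1: 2·((-1)+1) − (-2) = 2 → (2,-1,1)
replace slot 2: 2·(2+1) − (-1) = 7 → (2,7,1)
replace slot 1: 2·(7+1) − 2 = 14 → (14,7,1)

14,7,1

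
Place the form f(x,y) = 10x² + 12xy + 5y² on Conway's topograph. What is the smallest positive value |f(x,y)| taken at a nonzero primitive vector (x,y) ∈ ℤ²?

translate: b→-8 (≡12 mod 20), so (10,12,5)→(10,-8,3)
flip: (10,-8,3)→(3,8,10)
translate: b→2 (≡8 mod 6), so (3,8,10)→(3,2,5)
reduced (well bottom): (3,2,5) with a≤c, −a<b≤a
well minimum = a = 3

3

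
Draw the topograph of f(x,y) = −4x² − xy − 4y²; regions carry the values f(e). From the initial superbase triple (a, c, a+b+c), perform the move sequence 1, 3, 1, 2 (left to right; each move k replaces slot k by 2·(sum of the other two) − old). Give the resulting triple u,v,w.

start (-4,-4,-9) = (f(1,0),f(0,1),f(1,1))
replace slot 1: 2·((-4)+(-9)) − (-4) = -22 → (-22,-4,-9)
replace slot 3: 2·((-22)+(-4)) − (-9) = -43 → (-22,-4,-43)
replace slot 1: 2·((-4)+(-43)) − (-22) = -72 → (-72,-4,-43)
replace slot 2: 2·((-72)+(-43)) − (-4) = -226 → (-72,-226,-43)

-72,-226,-43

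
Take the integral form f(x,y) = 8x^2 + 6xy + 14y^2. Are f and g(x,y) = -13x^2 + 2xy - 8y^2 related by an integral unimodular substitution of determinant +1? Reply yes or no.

D₁ = -412, D₂ = -412
f: reduced (well bottom): (8,6,14) with a≤c, −a<b≤a
g is negative-definite; reduce −g:
−g: flip: (13,-2,8)→(8,2,13)
−g: reduced (well bottom): (8,2,13) with a≤c, −a<b≤a
flip sign back: reduced form of g is (-8,-2,-13)
reduced forms (8, 6, 14) vs (-8, -2, -13) ⇒ inequivalent

no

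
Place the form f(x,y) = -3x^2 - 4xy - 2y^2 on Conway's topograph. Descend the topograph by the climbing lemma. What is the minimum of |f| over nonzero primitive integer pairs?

translate: b→-2 (≡4 mod 6), so (3,4,2)→(3,-2,1)
flip: (3,-2,1)→(1,2,3)
translate: b→0 (≡2 mod 2), so (1,2,3)→(1,0,2)
reduced (well bottom): (1,0,2) with a≤c, −a<b≤a
well minimum |f| = |-1| = 1 (negative-definite)

1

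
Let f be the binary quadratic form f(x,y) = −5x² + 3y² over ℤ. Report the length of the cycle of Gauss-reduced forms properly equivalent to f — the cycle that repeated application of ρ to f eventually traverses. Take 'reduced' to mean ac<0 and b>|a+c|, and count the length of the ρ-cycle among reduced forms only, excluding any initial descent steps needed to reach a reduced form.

D = 60, ⌊√D⌋ = 7
descent: ρ → (3,6,-2)  [lands on river]
river: ρ → (-2,6,3)
ρ-cycle length = 2 (tail of 1 descent step not counted)

2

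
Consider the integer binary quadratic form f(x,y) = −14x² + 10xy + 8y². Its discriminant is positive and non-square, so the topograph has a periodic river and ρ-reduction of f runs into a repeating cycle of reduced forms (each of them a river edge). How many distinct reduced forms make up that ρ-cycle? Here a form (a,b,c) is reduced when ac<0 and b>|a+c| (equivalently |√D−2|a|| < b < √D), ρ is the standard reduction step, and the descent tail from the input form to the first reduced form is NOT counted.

D = 548, ⌊√D⌋ = 23
river: ρ → (8,22,-2)
river: ρ → (-2,22,8)
river: ρ → (8,10,-14)
river: ρ → (-14,18,4)
river: ρ → (4,22,-4)
river: ρ → (-4,18,14)
river: ρ → (14,10,-8)
river: ρ → (-8,22,2)
river: ρ → (2,22,-8)
river: ρ → (-8,10,14)
river: ρ → (14,18,-4)
river: ρ → (-4,22,4)
river: ρ → (4,18,-14)
river: ρ → (-14,10,8)
ρ-cycle length = 14 (tail of 0 descent steps not counted)

14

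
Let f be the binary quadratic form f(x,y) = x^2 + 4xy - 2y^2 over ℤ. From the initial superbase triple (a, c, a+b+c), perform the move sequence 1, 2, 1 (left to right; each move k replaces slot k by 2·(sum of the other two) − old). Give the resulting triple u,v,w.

start (1,-2,3) = (f(1,0),f(0,1),f(1,1))
replace slot 1: 2·((-2)+3) − 1 = 1 → (1,-2,3)
replace slot 2: 2·(1+3) − (-2) = 10 → (1,10,3)
replace slot 1: 2·(10+3) − 1 = 25 → (25,10,3)

25,10,3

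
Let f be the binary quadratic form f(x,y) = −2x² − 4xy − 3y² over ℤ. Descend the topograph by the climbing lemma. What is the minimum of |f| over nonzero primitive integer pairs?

translate: b→0 (≡4 mod 4), so (2,4,3)→(2,0,1)
flip: (2,0,1)→(1,0,2)
reduced (well bottom): (1,0,2) with a≤c, −a<b≤a
well minimum |f| = |-1| = 1 (negative-definite)

1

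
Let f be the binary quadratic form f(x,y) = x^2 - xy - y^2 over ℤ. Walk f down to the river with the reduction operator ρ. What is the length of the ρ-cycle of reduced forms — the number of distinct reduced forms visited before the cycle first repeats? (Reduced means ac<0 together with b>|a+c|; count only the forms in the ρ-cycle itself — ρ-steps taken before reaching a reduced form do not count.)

D = 5, ⌊√D⌋ = 2
descent: ρ → (-1,1,1)  [lands on river]
river: ρ → (1,1,-1)
ρ-cycle length = 2 (tail of 1 descent step not counted)

2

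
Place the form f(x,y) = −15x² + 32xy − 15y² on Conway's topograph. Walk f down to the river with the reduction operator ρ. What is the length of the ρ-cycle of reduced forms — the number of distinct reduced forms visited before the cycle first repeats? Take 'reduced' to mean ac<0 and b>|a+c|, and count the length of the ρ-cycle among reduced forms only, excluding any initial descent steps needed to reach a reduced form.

D = 124, ⌊√D⌋ = 11
descent: ρ → (-15,-2,2)
descent: ρ → (2,10,-3)  [lands on river]
river: ρ → (-3,8,5)
river: ρ → (5,2,-6)
river: ρ → (-6,10,1)
river: ρ → (1,10,-6)
river: ρ → (-6,2,5)
river: ρ → (5,8,-3)
river: ρ → (-3,10,2)
ρ-cycle length = 8 (tail of 2 descent steps not counted)

8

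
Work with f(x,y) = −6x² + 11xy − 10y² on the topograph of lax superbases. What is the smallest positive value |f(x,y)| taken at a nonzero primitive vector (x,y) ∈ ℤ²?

translate: b→1 (≡-11 mod 12), so (6,-11,10)→(6,1,5)
flip: (6,1,5)→(5,-1,6)
reduced (well bottom): (5,-1,6) with a≤c, −a<b≤a
well minimum |f| = |-5| = 5 (negative-definite)

5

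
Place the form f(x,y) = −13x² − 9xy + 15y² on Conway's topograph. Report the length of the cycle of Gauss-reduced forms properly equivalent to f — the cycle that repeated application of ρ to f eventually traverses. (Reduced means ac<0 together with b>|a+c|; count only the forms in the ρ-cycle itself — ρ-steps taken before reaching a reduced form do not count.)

D = 861, ⌊√D⌋ = 29
descent: ρ → (15,9,-13)  [lands on river]
river: ρ → (-13,17,11)
river: ρ → (11,27,-3)
river: ρ → (-3,27,11)
river: ρ → (11,17,-13)
river: ρ → (-13,9,15)
river: ρ → (15,21,-7)
river: ρ → (-7,21,15)
ρ-cycle length = 8 (tail of 1 descent step not counted)

8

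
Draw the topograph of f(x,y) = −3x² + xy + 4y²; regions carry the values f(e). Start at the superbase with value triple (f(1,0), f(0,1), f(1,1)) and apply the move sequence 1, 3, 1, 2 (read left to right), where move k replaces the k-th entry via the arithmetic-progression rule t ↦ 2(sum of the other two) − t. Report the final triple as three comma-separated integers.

start (-3,4,2) = (f(1,0),f(0,1),f(1,1))
replace slot 1: 2·(4+2) − (-3) = 15 → (15,4,2)
replace slot 3: 2·(15+4) − 2 = 36 → (15,4,36)
replace slot 1: 2·(4+36) − 15 = 65 → (65,4,36)
replace slot 2: 2·(65+36) − 4 = 198 → (65,198,36)

65,198,36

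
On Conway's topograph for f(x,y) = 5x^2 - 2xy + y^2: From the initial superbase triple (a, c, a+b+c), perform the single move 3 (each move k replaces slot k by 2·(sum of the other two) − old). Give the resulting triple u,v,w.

start (5,1,4) = (f(1,0),f(0,1),f(1,1))
replace slot 3: 2·(5+1) − 4 = 8 → (5,1,8)

5,1,8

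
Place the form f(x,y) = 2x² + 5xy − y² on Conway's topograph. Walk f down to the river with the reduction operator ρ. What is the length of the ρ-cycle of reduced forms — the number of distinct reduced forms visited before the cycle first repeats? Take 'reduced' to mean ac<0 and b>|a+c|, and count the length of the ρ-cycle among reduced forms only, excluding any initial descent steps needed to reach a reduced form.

D = 33, ⌊√D⌋ = 5
river: ρ → (-1,5,2)
river: ρ → (2,3,-3)
river: ρ → (-3,3,2)
river: ρ → (2,5,-1)
ρ-cycle length = 4 (tail of 0 descent steps not counted)

4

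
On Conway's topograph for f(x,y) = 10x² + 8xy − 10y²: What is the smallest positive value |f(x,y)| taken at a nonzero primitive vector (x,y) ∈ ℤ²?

river: ρ → (-10,12,8)
river: ρ → (8,20,-2)
river: ρ → (-2,20,8)
river: ρ → (8,12,-10)
river: ρ → (-10,8,10)
river: ρ → (10,12,-8)
river: ρ → (-8,20,2)
river: ρ → (2,20,-8)
river: ρ → (-8,12,10)
river: ρ → (10,8,-10)
closes: descent 0, river 10
min |a| on river = 2

2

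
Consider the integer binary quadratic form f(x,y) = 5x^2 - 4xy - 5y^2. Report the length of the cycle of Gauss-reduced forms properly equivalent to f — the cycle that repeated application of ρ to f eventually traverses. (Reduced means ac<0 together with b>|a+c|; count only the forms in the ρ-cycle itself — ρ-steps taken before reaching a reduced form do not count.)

D = 116, ⌊√D⌋ = 10
descent: ρ → (-5,4,5)  [lands on river]
river: ρ → (5,6,-4)
river: ρ → (-4,10,1)
river: ρ → (1,10,-4)
river: ρ → (-4,6,5)
river: ρ → (5,4,-5)
river: ρ → (-5,6,4)
river: ρ → (4,10,-1)
river: ρ → (-1,10,4)
river: ρ → (4,6,-5)
ρ-cycle length = 10 (tail of 1 descent step not counted)

10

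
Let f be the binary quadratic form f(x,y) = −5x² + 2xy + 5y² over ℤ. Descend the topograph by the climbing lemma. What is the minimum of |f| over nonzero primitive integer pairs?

river: ρ → (5,8,-2)
river: ρ → (-2,8,5)
river: ρ → (5,2,-5)
river: ρ → (-5,8,2)
river: ρ → (2,8,-5)
river: ρ → (-5,2,5)
closes: descent 0, river 6
min |a| on river = 2

2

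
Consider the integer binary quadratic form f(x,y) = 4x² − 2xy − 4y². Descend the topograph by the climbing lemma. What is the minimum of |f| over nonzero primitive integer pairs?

descent: ρ → (-4,2,4)  [lands on river]
river: ρ → (4,6,-2)
river: ρ → (-2,6,4)
river: ρ → (4,2,-4)
river: ρ → (-4,6,2)
river: ρ → (2,6,-4)
closes: descent 1, river 6
min |a| on river = 2

2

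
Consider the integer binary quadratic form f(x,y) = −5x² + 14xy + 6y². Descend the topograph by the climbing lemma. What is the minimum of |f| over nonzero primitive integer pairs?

river: ρ → (6,10,-9)
river: ρ → (-9,8,7)
river: ρ → (7,6,-10)
river: ρ → (-10,14,3)
river: ρ → (3,16,-5)
river: ρ → (-5,14,6)
closes: descent 0, river 6
min |a| on river = 3

3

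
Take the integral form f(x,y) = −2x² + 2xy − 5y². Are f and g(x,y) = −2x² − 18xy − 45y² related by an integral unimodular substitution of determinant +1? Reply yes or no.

D₁ = -36, D₂ = -36
f is negative-definite; reduce −f:
−f: translate: b→2 (≡-2 mod 4), so (2,-2,5)→(2,2,5)
−f: reduced (well bottom): (2,2,5) with a≤c, −a<b≤a
flip sign back: reduced form of f is (-2,-2,-5)
g is negative-definite; reduce −g:
−g: translate: b→2 (≡18 mod 4), so (2,18,45)→(2,2,5)
−g: reduced (well bottom): (2,2,5) with a≤c, −a<b≤a
flip sign back: reduced form of g is (-2,-2,-5)
reduced forms (-2, -2, -5) vs (-2, -2, -5) ⇒ equivalent

yes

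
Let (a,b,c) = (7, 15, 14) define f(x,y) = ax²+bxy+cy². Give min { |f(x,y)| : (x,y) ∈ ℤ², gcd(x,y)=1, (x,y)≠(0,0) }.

translate: b→1 (≡15 mod 14), so (7,15,14)→(7,1,6)
flip: (7,1,6)→(6,-1,7)
reduced (well bottom): (6,-1,7) with a≤c, −a<b≤a
well minimum = a = 6

6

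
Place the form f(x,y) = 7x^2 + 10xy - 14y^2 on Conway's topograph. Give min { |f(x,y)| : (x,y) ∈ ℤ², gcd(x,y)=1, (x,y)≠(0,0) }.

river: ρ → (-14,18,3)
river: ρ → (3,18,-14)
river: ρ → (-14,10,7)
river: ρ → (7,18,-6)
river: ρ → (-6,18,7)
river: ρ → (7,10,-14)
closes: descent 0, river 6
min |a| on river = 3

3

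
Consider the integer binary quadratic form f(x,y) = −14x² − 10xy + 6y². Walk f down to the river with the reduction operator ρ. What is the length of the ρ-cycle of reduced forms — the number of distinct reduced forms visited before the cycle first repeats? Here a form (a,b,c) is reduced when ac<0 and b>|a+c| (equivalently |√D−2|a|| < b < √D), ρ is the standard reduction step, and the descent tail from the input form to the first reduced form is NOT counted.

D = 436, ⌊√D⌋ = 20
descent: ρ → (6,10,-14)  [lands on river]
river: ρ → (-14,18,2)
river: ρ → (2,18,-14)
river: ρ → (-14,10,6)
river: ρ → (6,14,-10)
river: ρ → (-10,6,10)
river: ρ → (10,14,-6)
river: ρ → (-6,10,14)
river: ρ → (14,18,-2)
river: ρ → (-2,18,14)
river: ρ → (14,10,-6)
river: ρ → (-6,14,10)
river: ρ → (10,6,-10)
river: ρ → (-10,14,6)
ρ-cycle length = 14 (tail of 1 descent step not counted)

14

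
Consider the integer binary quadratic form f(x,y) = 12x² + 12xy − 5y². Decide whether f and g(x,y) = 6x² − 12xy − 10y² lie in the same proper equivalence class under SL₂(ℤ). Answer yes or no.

D₁ = 384, D₂ = 384
river cycle of f (length 4): (-5, 18, 3), (3, 18, -5), (-5, 12, 12), (12, 12, -5)
river cycle of g (length 4): (-10, 12, 6), (6, 12, -10), (-10, 8, 8), (8, 8, -10)
cycles differ ⇒ inequivalent

no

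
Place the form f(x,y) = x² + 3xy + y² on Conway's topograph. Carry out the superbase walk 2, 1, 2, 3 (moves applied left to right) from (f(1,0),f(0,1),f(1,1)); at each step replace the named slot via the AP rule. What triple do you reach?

start (1,1,5) = (f(1,0),f(0,1),f(1,1))
replace slot 2: 2·(1+5) − 1 = 11 → (1,11,5)
replace slot 1: 2·(11+5) − 1 = 31 → (31,11,5)
replace slot 2: 2·(31+5) − 11 = 61 → (31,61,5)
replace slot 3: 2·(31+61) − 5 = 179 → (31,61,179)

31,61,179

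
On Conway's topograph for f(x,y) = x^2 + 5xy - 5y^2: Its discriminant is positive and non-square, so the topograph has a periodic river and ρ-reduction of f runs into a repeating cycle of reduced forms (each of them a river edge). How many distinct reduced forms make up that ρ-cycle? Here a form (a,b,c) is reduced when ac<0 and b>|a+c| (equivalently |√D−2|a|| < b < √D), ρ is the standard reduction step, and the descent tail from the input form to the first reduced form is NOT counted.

D = 45, ⌊√D⌋ = 6
river: ρ → (-5,5,1)
river: ρ → (1,5,-5)
ρ-cycle length = 2 (tail of 0 descent steps not counted)

2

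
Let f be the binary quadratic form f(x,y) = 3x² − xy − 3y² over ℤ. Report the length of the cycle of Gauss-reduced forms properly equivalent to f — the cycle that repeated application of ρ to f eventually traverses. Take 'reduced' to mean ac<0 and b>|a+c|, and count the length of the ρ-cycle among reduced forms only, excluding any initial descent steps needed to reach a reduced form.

D = 37, ⌊√D⌋ = 6
descent: ρ → (-3,1,3)  [lands on river]
river: ρ → (3,5,-1)
river: ρ → (-1,5,3)
river: ρ → (3,1,-3)
river: ρ → (-3,5,1)
river: ρ → (1,5,-3)
ρ-cycle length = 6 (tail of 1 descent step not counted)

6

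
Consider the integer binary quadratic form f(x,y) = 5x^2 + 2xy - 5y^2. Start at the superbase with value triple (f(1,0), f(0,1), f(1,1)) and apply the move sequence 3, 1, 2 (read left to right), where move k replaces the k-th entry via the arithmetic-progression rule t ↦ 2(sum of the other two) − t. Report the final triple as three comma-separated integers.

start (5,-5,2) = (f(1,0),f(0,1),f(1,1))
replace slot 3: 2·(5+(-5)) − 2 = -2 → (5,-5,-2)
replace slot 1: 2·((-5)+(-2)) − 5 = -19 → (-19,-5,-2)
replace slot 2: 2·((-19)+(-2)) − (-5) = -37 → (-19,-37,-2)

-19,-37,-2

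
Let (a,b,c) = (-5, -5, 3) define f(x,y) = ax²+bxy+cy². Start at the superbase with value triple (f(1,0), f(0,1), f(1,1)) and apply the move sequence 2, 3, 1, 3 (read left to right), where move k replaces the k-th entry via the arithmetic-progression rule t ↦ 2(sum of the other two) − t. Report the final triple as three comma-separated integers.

start (-5,3,-7) = (f(1,0),f(0,1),f(1,1))
replace slot 2: 2·((-5)+(-7)) − 3 = -27 → (-5,-27,-7)
replace slot 3: 2·((-5)+(-27)) − (-7) = -57 → (-5,-27,-57)
replace slot 1: 2·((-27)+(-57)) − (-5) = -163 → (-163,-27,-57)
replace slot 3: 2·((-163)+(-27)) − (-57) = -323 → (-163,-27,-323)

-163,-27,-323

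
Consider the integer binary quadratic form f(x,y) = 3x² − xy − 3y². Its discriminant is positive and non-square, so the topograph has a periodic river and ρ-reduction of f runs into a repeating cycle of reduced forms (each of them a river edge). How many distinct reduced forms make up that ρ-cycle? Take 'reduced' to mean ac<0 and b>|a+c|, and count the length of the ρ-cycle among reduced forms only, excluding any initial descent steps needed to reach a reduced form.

D = 37, ⌊√D⌋ = 6
descent: ρ → (-3,1,3)  [lands on river]
river: ρ → (3,5,-1)
river: ρ → (-1,5,3)
river: ρ → (3,1,-3)
river: ρ → (-3,5,1)
river: ρ → (1,5,-3)
ρ-cycle length = 6 (tail of 1 descent step not counted)

6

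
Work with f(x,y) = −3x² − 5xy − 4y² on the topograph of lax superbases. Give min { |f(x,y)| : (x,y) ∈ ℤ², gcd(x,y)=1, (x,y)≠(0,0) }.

translate: b→-1 (≡5 mod 6), so (3,5,4)→(3,-1,2)
flip: (3,-1,2)→(2,1,3)
reduced (well bottom): (2,1,3) with a≤c, −a<b≤a
well minimum |f| = |-2| = 2 (negative-definite)

2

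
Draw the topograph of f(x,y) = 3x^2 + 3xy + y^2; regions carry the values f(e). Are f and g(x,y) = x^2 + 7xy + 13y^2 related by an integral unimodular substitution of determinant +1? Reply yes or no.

D₁ = -3, D₂ = -3
f: flip: (3,3,1)→(1,-3,3)
f: translate: b→1 (≡-3 mod 2), so (1,-3,3)→(1,1,1)
f: reduced (well bottom): (1,1,1) with a≤c, −a<b≤a
g: translate: b→1 (≡7 mod 2), so (1,7,13)→(1,1,1)
g: reduced (well bottom): (1,1,1) with a≤c, −a<b≤a
reduced forms (1, 1, 1) vs (1, 1, 1) ⇒ equivalent

yes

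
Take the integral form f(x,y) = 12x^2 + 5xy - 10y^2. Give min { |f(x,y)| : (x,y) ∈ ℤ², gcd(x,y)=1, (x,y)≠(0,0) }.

river: ρ → (-10,15,7)
river: ρ → (7,13,-12)
river: ρ → (-12,11,8)
river: ρ → (8,21,-2)
river: ρ → (-2,19,18)
river: ρ → (18,17,-3)
river: ρ → (-3,19,12)
river: ρ → (12,5,-10)
closes: descent 0, river 8
min |a| on river = 2

2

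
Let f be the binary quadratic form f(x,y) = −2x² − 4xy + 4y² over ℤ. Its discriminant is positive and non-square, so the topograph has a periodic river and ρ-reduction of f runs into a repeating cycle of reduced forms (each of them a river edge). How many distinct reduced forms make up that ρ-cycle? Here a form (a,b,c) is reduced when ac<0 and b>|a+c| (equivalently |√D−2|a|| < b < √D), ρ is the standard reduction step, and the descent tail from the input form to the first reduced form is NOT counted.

D = 48, ⌊√D⌋ = 6
descent: ρ → (4,4,-2)  [lands on river]
river: ρ → (-2,4,4)
ρ-cycle length = 2 (tail of 1 descent step not counted)

2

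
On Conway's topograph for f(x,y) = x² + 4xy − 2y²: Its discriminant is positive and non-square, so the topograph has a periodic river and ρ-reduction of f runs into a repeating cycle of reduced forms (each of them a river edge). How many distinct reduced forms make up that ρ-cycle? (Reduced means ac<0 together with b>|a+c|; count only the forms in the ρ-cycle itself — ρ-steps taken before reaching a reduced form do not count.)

D = 24, ⌊√D⌋ = 4
river: ρ → (-2,4,1)
river: ρ → (1,4,-2)
ρ-cycle length = 2 (tail of 0 descent steps not counted)

2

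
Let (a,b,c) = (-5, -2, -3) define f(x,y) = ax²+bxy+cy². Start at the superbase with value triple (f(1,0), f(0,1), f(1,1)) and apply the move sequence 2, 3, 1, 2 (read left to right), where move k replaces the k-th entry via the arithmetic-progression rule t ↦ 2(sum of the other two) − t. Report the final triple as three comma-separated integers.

start (-5,-3,-10) = (f(1,0),f(0,1),f(1,1))
replace slot 2: 2·((-5)+(-10)) − (-3) = -27 → (-5,-27,-10)
replace slot 3: 2·((-5)+(-27)) − (-10) = -54 → (-5,-27,-54)
replace slot 1: 2·((-27)+(-54)) − (-5) = -157 → (-157,-27,-54)
replace slot 2: 2·((-157)+(-54)) − (-27) = -395 → (-157,-395,-54)

-157,-395,-54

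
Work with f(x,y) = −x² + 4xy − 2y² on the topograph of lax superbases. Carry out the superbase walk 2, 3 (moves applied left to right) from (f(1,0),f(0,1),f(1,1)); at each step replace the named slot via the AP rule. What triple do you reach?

start (-1,-2,1) = (f(1,0),f(0,1),f(1,1))
replace slot 2: 2·((-1)+1) − (-2) = 2 → (-1,2,1)
replace slot 3: 2·((-1)+2) − 1 = 1 → (-1,2,1)

-1,2,1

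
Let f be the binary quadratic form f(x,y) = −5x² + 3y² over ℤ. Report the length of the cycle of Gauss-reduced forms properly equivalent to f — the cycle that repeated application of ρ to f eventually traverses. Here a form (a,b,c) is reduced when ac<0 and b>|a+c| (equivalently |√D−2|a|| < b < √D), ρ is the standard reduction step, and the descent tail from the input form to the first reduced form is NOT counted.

D = 60, ⌊√D⌋ = 7
descent: ρ → (3,6,-2)  [lands on river]
river: ρ → (-2,6,3)
ρ-cycle length = 2 (tail of 1 descent step not counted)

2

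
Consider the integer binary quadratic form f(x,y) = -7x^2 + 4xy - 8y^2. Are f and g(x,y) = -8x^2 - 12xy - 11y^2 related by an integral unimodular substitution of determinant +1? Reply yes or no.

D₁ = -208, D₂ = -208
f is negative-definite; reduce −f:
−f: reduced (well bottom): (7,-4,8) with a≤c, −a<b≤a
flip sign back: reduced form of f is (-7,4,-8)
g is negative-definite; reduce −g:
−g: translate: b→-4 (≡12 mod 16), so (8,12,11)→(8,-4,7)
−g: flip: (8,-4,7)→(7,4,8)
−g: reduced (well bottom): (7,4,8) with a≤c, −a<b≤a
flip sign back: reduced form of g is (-7,-4,-8)
reduced forms (-7, 4, -8) vs (-7, -4, -8) ⇒ inequivalent

no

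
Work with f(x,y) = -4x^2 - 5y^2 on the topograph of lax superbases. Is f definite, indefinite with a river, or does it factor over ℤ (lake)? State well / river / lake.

D = b²−4ac = 0² − 4·(-4)·(-5) = -80
D < 0 ⇒ definite ⇒ every region one sign ⇒ single well

well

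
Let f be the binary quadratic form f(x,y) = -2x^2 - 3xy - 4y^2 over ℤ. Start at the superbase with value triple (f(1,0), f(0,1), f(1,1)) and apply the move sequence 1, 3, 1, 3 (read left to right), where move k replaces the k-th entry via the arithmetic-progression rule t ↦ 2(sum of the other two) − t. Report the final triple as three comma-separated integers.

start (-2,-4,-9) = (f(1,0),f(0,1),f(1,1))
replace slot 1: 2·((-4)+(-9)) − (-2) = -24 → (-24,-4,-9)
replace slot 3: 2·((-24)+(-4)) − (-9) = -47 → (-24,-4,-47)
replace slot 1: 2·((-4)+(-47)) − (-24) = -78 → (-78,-4,-47)
replace slot 3: 2·((-78)+(-4)) − (-47) = -117 → (-78,-4,-117)

-78,-4,-117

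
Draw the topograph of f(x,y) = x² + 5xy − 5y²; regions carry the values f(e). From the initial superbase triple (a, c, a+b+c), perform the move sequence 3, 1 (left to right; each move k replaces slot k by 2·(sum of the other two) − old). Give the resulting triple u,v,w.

start (1,-5,1) = (f(1,0),f(0,1),f(1,1))
replace slot 3: 2·(1+(-5)) − 1 = -9 → (1,-5,-9)
replace slot 1: 2·((-5)+(-9)) − 1 = -29 → (-29,-5,-9)

-29,-5,-9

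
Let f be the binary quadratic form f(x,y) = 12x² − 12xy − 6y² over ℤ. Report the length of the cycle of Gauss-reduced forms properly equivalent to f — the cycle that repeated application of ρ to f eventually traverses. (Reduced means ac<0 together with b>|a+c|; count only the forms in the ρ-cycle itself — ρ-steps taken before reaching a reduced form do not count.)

D = 432, ⌊√D⌋ = 20
descent: ρ → (-6,12,12)  [lands on river]
river: ρ → (12,12,-6)
ρ-cycle length = 2 (tail of 1 descent step not counted)

2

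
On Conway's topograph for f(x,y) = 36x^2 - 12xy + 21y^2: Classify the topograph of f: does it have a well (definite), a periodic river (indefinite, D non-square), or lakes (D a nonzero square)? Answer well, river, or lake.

D = b²−4ac = (-12)² − 4·36·21 = -2880
D < 0 ⇒ definite ⇒ every region one sign ⇒ single well

well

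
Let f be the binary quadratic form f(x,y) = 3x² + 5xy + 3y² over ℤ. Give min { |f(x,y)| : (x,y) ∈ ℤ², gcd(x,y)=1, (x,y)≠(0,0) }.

translate: b→-1 (≡5 mod 6), so (3,5,3)→(3,-1,1)
flip: (3,-1,1)→(1,1,3)
reduced (well bottom): (1,1,3) with a≤c, −a<b≤a
well minimum = a = 1

1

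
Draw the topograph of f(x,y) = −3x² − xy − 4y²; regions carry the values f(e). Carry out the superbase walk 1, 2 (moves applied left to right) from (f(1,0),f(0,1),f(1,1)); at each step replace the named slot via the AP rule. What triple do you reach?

start (-3,-4,-8) = (f(1,0),f(0,1),f(1,1))
replace slot 1: 2·((-4)+(-8)) − (-3) = -21 → (-21,-4,-8)
replace slot 2: 2·((-21)+(-8)) − (-4) = -54 → (-21,-54,-8)

-21,-54,-8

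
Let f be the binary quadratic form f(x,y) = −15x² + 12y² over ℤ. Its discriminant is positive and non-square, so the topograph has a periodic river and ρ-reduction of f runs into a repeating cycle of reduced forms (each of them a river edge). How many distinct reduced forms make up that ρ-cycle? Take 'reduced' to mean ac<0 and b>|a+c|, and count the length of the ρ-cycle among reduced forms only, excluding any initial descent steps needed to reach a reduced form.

D = 720, ⌊√D⌋ = 26
descent: ρ → (12,24,-3)  [lands on river]
river: ρ → (-3,24,12)
ρ-cycle length = 2 (tail of 1 descent step not counted)

2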